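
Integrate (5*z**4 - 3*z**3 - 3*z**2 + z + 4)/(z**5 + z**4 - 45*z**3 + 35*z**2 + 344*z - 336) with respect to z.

119815*log(z - 4)/53361 + log(z - 1)/72 - 115*log(z + 3)/196 + 3221*log(z + 7)/968 - 1048/(231*z - 924) + C

Factor the denominator: (z - 4)**2*(z - 1)*(z + 3)*(z + 7).
Partial-fraction decomposition: 3221/(968*(z + 7)) - 115/(196*(z + 3)) + 1/(72*(z - 1)) + 119815/(53361*(z - 4)) + 1048/(231*(z - 4)**2).
Integrate each term; A/(z−a) gives A·log|z−a|; A/(z−a)² gives −A/(z−a).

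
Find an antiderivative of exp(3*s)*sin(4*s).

Let I denote the integral. Integrate by parts with u = sin(4*s), dv = exp(3*s) ds, so v = exp(3*s)/3: I = exp(3*s)*sin(4*s)/3 − (4/3)·∫ exp(3*s)*cos(4*s) ds.
Apply parts again with u = cos(4*s), dv = exp(3*s) ds: ∫ exp(3*s)*cos(4*s) ds = exp(3*s)*cos(4*s)/3 + (4/3)·I. Substituting back brings back I: I = exp(3*s)*sin(4*s)/3 - 4*exp(3*s)*cos(4*s)/9 − (16/9)·I.
Solving for I: (1 + 16/9)·I equals the remaining terms, so I = (9/25)·(exp(3*s)*sin(4*s)/3 - 4*exp(3*s)*cos(4*s)/9).

3*exp(3*s)*sin(4*s)/25 - 4*exp(3*s)*cos(4*s)/25 + C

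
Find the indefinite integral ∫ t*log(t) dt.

t**2*log(t)/2 - t**2/4 + C

Use integration by parts with u = log(t), dv = t dt.
Then du = 1/t dt and v = t**2/2.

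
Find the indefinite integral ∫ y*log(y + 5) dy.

Use integration by parts with u = log(y + 5), dv = y dy.
Then du = 1/(y + 5) dy and v = y**2/2.

y**2*log(y + 5)/2 - y**2/4 + 5*y/2 - 25*log(y + 5)/2 + C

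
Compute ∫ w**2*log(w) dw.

Use integration by parts with u = log(w), dv = w**2 dw.
Then du = 1/w dw and v = w**3/3.

w**3*log(w)/3 - w**3/9 + C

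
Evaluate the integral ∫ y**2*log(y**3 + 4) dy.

y**3*log(y**3 + 4)/3 - y**3/3 + 4*log(y**3 + 4)/3 + C

Let u = y**3 + 4, so du = (3*y**2) dy.
The integral becomes (1/3)·∫ log(u) du; integrate by parts with u′=log(u), dv′=du.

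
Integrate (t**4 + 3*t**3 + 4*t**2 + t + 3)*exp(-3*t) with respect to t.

(-27*t**4 - 117*t**3 - 225*t**2 - 177*t - 140)*exp(-3*t)/81 + C

Use integration by parts with u = t**4 + 3*t**3 + 4*t**2 + t + 3, dv = exp(-3*t) dt, so v = -exp(-3*t)/3.
Apply parts 4 times (tabular method): alternate signs, differentiate u down to 0, integrate dv up.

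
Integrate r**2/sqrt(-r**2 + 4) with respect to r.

Substitute r = 2·sin(θ), so dr = 2·cos(θ) dθ and the radical becomes sqrt(-r**2 + 4) = 2·cos(θ) by the Pythagorean identity.
Integrate the resulting trig expression in θ, then back-substitute θ = asin(r/2), sin(θ) = r/2, cos(θ) = sqrt(-r**2 + 4)/2 (absorbing any constant into C).

-r*sqrt(-r**2 + 4)/2 + 2*asin(r/2) + C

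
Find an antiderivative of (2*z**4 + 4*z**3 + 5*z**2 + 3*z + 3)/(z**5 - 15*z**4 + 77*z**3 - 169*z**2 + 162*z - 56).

6443*log(z - 7)/540 - 863*log(z - 4)/54 + 93*log(z - 2)/10 - 13*log(z - 1)/4 + 17/(18*z - 18) + C

Factor the denominator: (z - 7)*(z - 4)*(z - 2)*(z - 1)**2.
Partial-fraction decomposition: -13/(4*(z - 1)) - 17/(18*(z - 1)**2) + 93/(10*(z - 2)) - 863/(54*(z - 4)) + 6443/(540*(z - 7)).
Integrate each term; A/(z−a) gives A·log|z−a|; A/(z−a)² gives −A/(z−a).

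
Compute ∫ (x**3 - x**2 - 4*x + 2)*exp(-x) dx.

Use integration by parts with u = x**3 - x**2 - 4*x + 2, dv = exp(-x) dx, so v = -exp(-x).
Apply parts 3 times (tabular method): alternate signs, differentiate u down to 0, integrate dv up.

(-x**3 - 2*x**2 - 2)*exp(-x) + C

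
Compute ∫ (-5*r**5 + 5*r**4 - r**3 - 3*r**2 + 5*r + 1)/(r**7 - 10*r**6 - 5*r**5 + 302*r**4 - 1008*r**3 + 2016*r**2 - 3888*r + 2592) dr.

4199*log(r - 6)/17280 - 424*log(r - 3)/1053 - log(r - 1)/875 + 45439*log(r + 6)/362880 + 3701*log(r**2 + 4)/208000 + 2243*atan(r/2)/104000 + 32693/(7200*r - 43200) + C

Factor the denominator: (r - 6)**2*(r - 3)*(r - 1)*(r + 6)*(r**2 + 4).
Partial-fraction decomposition: (3701*r + 4486)/(104000*(r**2 + 4)) + 45439/(362880*(r + 6)) - 1/(875*(r - 1)) - 424/(1053*(r - 3)) + 4199/(17280*(r - 6)) - 32693/(7200*(r - 6)**2).
Integrate each term; A/(r−a) gives A·log|r−a|; the (Br+D)/(r²+p²) term gives a log and an atan.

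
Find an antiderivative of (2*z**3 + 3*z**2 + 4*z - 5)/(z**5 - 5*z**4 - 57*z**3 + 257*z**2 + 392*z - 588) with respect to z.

214*log(z - 7)/189 - 43*log(z - 6)/40 + log(z - 1)/180 + 17*log(z + 2)/1080 - 11*log(z + 7)/140 + C

Factor the denominator: (z - 7)*(z - 6)*(z - 1)*(z + 2)*(z + 7).
Partial-fraction decomposition: -11/(140*(z + 7)) + 17/(1080*(z + 2)) + 1/(180*(z - 1)) - 43/(40*(z - 6)) + 214/(189*(z - 7)).
Integrate each term: A/(z−a) contributes A·log|z−a|.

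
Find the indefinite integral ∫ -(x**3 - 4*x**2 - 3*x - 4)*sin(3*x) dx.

Use integration by parts with u = x**3 - 4*x**2 - 3*x - 4, dv = -sin(3*x) dx, so v = cos(3*x)/3.
Apply parts 3 times (tabular method): alternate signs, differentiate u down to 0, integrate dv up.

x**3*cos(3*x)/3 - x**2*sin(3*x)/3 - 4*x**2*cos(3*x)/3 + 8*x*sin(3*x)/9 - 11*x*cos(3*x)/9 + 11*sin(3*x)/27 - 28*cos(3*x)/27 + C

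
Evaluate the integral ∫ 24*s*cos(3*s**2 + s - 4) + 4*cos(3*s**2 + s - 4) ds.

Let u = 3*s**2 + s - 4, so du = (6*s + 1) ds.
Rewriting, the integral becomes 4·∫ cos(u) du = 4·sin(u).
Substituting back, u = 3*s**2 + s - 4.

4*sin(3*s**2 + s - 4) + C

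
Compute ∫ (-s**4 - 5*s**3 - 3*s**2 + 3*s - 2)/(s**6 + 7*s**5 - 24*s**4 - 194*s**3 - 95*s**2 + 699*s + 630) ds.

Factor the denominator: (s - 5)*(s - 2)*(s + 1)*(s + 3)**2*(s + 7).
Partial-fraction decomposition: 107/(1296*(s + 7)) - 1/(100*(s + 3)) - 1/(20*(s + 3)**2) - 1/(108*(s + 1)) + 64/(2025*(s - 2)) - 41/(432*(s - 5)).
Integrate each term; A/(s−a) gives A·log|s−a|; A/(s−a)² gives −A/(s−a).

-41*log(s - 5)/432 + 64*log(s - 2)/2025 - log(s + 1)/108 - log(s + 3)/100 + 107*log(s + 7)/1296 + 1/(20*s + 60) + C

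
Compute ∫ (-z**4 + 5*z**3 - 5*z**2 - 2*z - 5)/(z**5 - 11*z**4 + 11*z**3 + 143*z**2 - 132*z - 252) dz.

-19*log(z - 7)/8 + 59*log(z - 6)/36 - log(z - 2)/60 + log(z + 1)/24 - 13*log(z + 3)/45 + C

Factor the denominator: (z - 7)*(z - 6)*(z - 2)*(z + 1)*(z + 3).
Partial-fraction decomposition: -13/(45*(z + 3)) + 1/(24*(z + 1)) - 1/(60*(z - 2)) + 59/(36*(z - 6)) - 19/(8*(z - 7)).
Integrate each term: A/(z−a) contributes A·log|z−a|.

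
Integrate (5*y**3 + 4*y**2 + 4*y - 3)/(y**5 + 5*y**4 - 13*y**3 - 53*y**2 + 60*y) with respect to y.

-log(y)/20 + 15*log(y - 3)/28 - log(y - 1)/6 + 55*log(y + 4)/28 - 137*log(y + 5)/60 + C

Factor the denominator: y*(y - 3)*(y - 1)*(y + 4)*(y + 5).
Partial-fraction decomposition: -137/(60*(y + 5)) + 55/(28*(y + 4)) - 1/(6*(y - 1)) + 15/(28*(y - 3)) - 1/(20*y).
Integrate each term: A/(y−a) contributes A·log|y−a|.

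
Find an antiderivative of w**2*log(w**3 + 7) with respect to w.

Let u = w**3 + 7, so du = (3*w**2) dw.
The integral becomes (1/3)·∫ log(u) du; integrate by parts with u′=log(u), dv′=du.

w**3*log(w**3 + 7)/3 - w**3/3 + 7*log(w**3 + 7)/3 + C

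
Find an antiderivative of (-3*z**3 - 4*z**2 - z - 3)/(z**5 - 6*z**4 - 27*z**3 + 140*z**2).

Factor the denominator: z**2*(z - 7)*(z - 4)*(z + 5).
Partial-fraction decomposition: 277/(2700*(z + 5)) + 263/(432*(z - 4)) - 1235/(1764*(z - 7)) - 221/(19600*z) - 3/(140*z**2).
Integrate each term; A/(z−a) gives A·log|z−a|; A/(z−a)² gives −A/(z−a).

-221*log(z)/19600 - 1235*log(z - 7)/1764 + 263*log(z - 4)/432 + 277*log(z + 5)/2700 + 3/(140*z) + C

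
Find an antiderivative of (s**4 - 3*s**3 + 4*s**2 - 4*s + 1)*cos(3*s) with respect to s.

s**4*sin(3*s)/3 - s**3*sin(3*s) + 4*s**3*cos(3*s)/9 + 8*s**2*sin(3*s)/9 - s**2*cos(3*s) - 2*s*sin(3*s)/3 + 16*s*cos(3*s)/27 + 11*sin(3*s)/81 - 2*cos(3*s)/9 + C

Use integration by parts with u = s**4 - 3*s**3 + 4*s**2 - 4*s + 1, dv = cos(3*s) ds, so v = sin(3*s)/3.
Apply parts 4 times (tabular method): alternate signs, differentiate u down to 0, integrate dv up.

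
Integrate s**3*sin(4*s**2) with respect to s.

Let u = s², du = 2s ds; rewrite as (1/2)∫ u^1·sin(4u) du.
Now integrate by parts 1 time.

-s**2*cos(4*s**2)/8 + sin(4*s**2)/32 + C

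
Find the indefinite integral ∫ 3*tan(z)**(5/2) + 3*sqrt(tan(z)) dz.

2*tan(z)**(3/2) + C

Let u = tan(z), so du = (tan(z)**2 + 1) dz.
Rewriting, the integral becomes 3·∫ √u du = 3·(2/3)u^(3/2).
Substituting back, u = tan(z).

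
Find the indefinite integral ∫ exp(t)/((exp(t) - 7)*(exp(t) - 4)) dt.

Let u = e^t, du = e^t dt.
The integral becomes ∫ du/((u-7)(u-4)); decompose into partial fractions.

log(exp(t) - 7)/3 - log(exp(t) - 4)/3 + C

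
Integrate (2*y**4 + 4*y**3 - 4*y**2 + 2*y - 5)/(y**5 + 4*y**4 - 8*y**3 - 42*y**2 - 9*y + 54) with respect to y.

Factor the denominator: (y - 3)*(y - 1)*(y + 2)*(y + 3)**2.
Partial-fraction decomposition: 865/(288*(y + 3)) - 7/(24*(y + 3)**2) - 5/(3*(y + 2)) + 1/(96*(y - 1)) + 47/(72*(y - 3)).
Integrate each term; A/(y−a) gives A·log|y−a|; A/(y−a)² gives −A/(y−a).

47*log(y - 3)/72 + log(y - 1)/96 - 5*log(y + 2)/3 + 865*log(y + 3)/288 + 7/(24*y + 72) + C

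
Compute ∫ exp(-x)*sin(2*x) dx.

-exp(-x)*sin(2*x)/5 - 2*exp(-x)*cos(2*x)/5 + C

Let I denote the integral. Integrate by parts with u = sin(2*x), dv = exp(-x) dx, so v = -exp(-x): I = -exp(-x)*sin(2*x) + 2·∫ exp(-x)*cos(2*x) dx.
Apply parts again with u = cos(2*x), dv = exp(-x) dx: ∫ exp(-x)*cos(2*x) dx = -exp(-x)*cos(2*x) − 2·I. Substituting back brings back I: I = -exp(-x)*sin(2*x) - 2*exp(-x)*cos(2*x) − 4·I.
Solving for I: (1 + 4)·I equals the remaining terms, so I = (1/5)·(-exp(-x)*sin(2*x) - 2*exp(-x)*cos(2*x)).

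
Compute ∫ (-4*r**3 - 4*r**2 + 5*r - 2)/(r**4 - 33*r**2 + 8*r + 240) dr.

Factor the denominator: (r - 4)**2*(r + 3)*(r + 5).
Partial-fraction decomposition: -373/(162*(r + 5)) + 55/(98*(r + 3)) - 8965/(3969*(r - 4)) - 302/(63*(r - 4)**2).
Integrate each term; A/(r−a) gives A·log|r−a|; A/(r−a)² gives −A/(r−a).

-8965*log(r - 4)/3969 + 55*log(r + 3)/98 - 373*log(r + 5)/162 + 302/(63*r - 252) + C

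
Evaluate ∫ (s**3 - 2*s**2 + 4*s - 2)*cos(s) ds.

Use integration by parts with u = s**3 - 2*s**2 + 4*s - 2, dv = cos(s) ds, so v = sin(s).
Apply parts 3 times (tabular method): alternate signs, differentiate u down to 0, integrate dv up.

s**3*sin(s) - 2*s**2*sin(s) + 3*s**2*cos(s) - 2*s*sin(s) - 4*s*cos(s) + 2*sin(s) - 2*cos(s) + C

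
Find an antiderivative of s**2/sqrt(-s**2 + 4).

Substitute s = 2·sin(θ), so ds = 2·cos(θ) dθ and the radical becomes sqrt(-s**2 + 4) = 2·cos(θ) by the Pythagorean identity.
Integrate the resulting trig expression in θ, then back-substitute θ = asin(s/2), sin(θ) = s/2, cos(θ) = sqrt(-s**2 + 4)/2 (absorbing any constant into C).

-s*sqrt(-s**2 + 4)/2 + 2*asin(s/2) + C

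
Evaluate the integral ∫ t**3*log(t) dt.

Use integration by parts with u = log(t), dv = t**3 dt.
Then du = 1/t dt and v = t**4/4.

t**4*log(t)/4 - t**4/16 + C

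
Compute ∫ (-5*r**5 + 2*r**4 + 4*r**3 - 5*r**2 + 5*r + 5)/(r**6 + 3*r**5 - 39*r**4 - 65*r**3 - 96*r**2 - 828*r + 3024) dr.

-35569*log(r - 6)/23400 + 101*log(r - 2)/2808 + 5281*log(r + 4)/4500 - 43595*log(r + 7)/10179 - 86234*log(r**2 + 9)/424125 + 107824*atan(r/3)/424125 + C

Factor the denominator: (r - 6)*(r - 2)*(r + 4)*(r + 7)*(r**2 + 9).
Partial-fraction decomposition: -4*(43117*r - 80868)/(424125*(r**2 + 9)) - 43595/(10179*(r + 7)) + 5281/(4500*(r + 4)) + 101/(2808*(r - 2)) - 35569/(23400*(r - 6)).
Integrate each term; A/(r−a) gives A·log|r−a|; the (Br+D)/(r²+p²) term gives a log and an atan.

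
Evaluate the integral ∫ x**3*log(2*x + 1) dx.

Use integration by parts with u = log(2*x + 1), dv = x**3 dx.
Then du = 2/(2*x + 1) dx and v = x**4/4.

x**4*log(2*x + 1)/4 - x**4/16 + x**3/24 - x**2/32 + x/32 - log(2*x + 1)/64 + C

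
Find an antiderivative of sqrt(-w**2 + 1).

w*sqrt(-w**2 + 1)/2 + asin(w)/2 + C

Substitute w = sin(θ), so dw = cos(θ) dθ and the radical becomes sqrt(-w**2 + 1) = cos(θ) by the Pythagorean identity.
Integrate the resulting trig expression in θ, then back-substitute θ = asin(w), sin(θ) = w, cos(θ) = sqrt(-w**2 + 1) (absorbing any constant into C).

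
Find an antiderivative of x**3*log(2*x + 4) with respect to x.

x**4*log(2*x + 4)/4 - x**4/16 + x**3/6 - x**2/2 + 2*x - 4*log(x + 2) + C

Use integration by parts with u = log(2*x + 4), dv = x**3 dx.
Then du = 2/(2*x + 4) dx and v = x**4/4.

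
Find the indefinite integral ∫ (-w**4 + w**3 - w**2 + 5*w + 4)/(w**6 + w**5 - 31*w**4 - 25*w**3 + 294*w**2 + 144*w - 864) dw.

Factor the denominator: (w - 4)*(w - 3)*(w - 2)*(w + 3)**2*(w + 4).
Partial-fraction decomposition: 22/(21*(w + 4)) - 10961/(11025*(w + 3)) + 64/(105*(w + 3)**2) + 1/(150*(w - 2)) + 11/(63*(w - 3)) - 23/(98*(w - 4)).
Integrate each term; A/(w−a) gives A·log|w−a|; A/(w−a)² gives −A/(w−a).

-23*log(w - 4)/98 + 11*log(w - 3)/63 + log(w - 2)/150 - 10961*log(w + 3)/11025 + 22*log(w + 4)/21 - 64/(105*w + 315) + C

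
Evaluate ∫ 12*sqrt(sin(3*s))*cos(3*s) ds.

8*sin(3*s)**(3/2)/3 + C

Let u = sin(3*s), so du = (3*cos(3*s)) ds.
Rewriting, the integral becomes 4·∫ √u du = 4·(2/3)u^(3/2).
Substituting back, u = sin(3*s).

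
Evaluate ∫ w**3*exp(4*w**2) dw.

Let u = w², du = 2w dw; rewrite as (1/2)∫ u^1·exp(4u) du.
Now integrate by parts 1 time.

(4*w**2 - 1)*exp(4*w**2)/32 + C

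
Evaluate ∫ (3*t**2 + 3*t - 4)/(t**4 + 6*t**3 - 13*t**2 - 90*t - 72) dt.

4*log(t - 4)/25 + 2*log(t + 1)/25 + log(t + 3)/3 - 43*log(t + 6)/75 + C

Factor the denominator: (t - 4)*(t + 1)*(t + 3)*(t + 6).
Partial-fraction decomposition: -43/(75*(t + 6)) + 1/(3*(t + 3)) + 2/(25*(t + 1)) + 4/(25*(t - 4)).
Integrate each term: A/(t−a) contributes A·log|t−a|.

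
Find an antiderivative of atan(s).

s*atan(s) - log(s**2 + 1)/2 + C

Use integration by parts with u = arctan(s), dv = ds.
Then du = 1/(s**2 + 1) ds.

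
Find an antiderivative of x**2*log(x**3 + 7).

x**3*log(x**3 + 7)/3 - x**3/3 + 7*log(x**3 + 7)/3 + C

Let u = x**3 + 7, so du = (3*x**2) dx.
The integral becomes (1/3)·∫ log(u) du; integrate by parts with u′=log(u), dv′=du.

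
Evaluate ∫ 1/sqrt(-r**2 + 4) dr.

asin(r/2) + C

Substitute r = 2·sin(θ), so dr = 2·cos(θ) dθ and the radical becomes sqrt(-r**2 + 4) = 2·cos(θ) by the Pythagorean identity.
Integrate the resulting trig expression in θ, then back-substitute θ = asin(r/2), sin(θ) = r/2, cos(θ) = sqrt(-r**2 + 4)/2 (absorbing any constant into C).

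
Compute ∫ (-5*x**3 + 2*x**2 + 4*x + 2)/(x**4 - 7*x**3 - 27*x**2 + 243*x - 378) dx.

-1587*log(x - 7)/208 + 4799*log(x - 3)/1296 - 1130*log(x + 6)/1053 - 103/(36*x - 108) + C

Factor the denominator: (x - 7)*(x - 3)**2*(x + 6).
Partial-fraction decomposition: -1130/(1053*(x + 6)) + 4799/(1296*(x - 3)) + 103/(36*(x - 3)**2) - 1587/(208*(x - 7)).
Integrate each term; A/(x−a) gives A·log|x−a|; A/(x−a)² gives −A/(x−a).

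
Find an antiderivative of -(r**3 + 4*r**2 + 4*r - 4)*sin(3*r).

r**3*cos(3*r)/3 - r**2*sin(3*r)/3 + 4*r**2*cos(3*r)/3 - 8*r*sin(3*r)/9 + 10*r*cos(3*r)/9 - 10*sin(3*r)/27 - 44*cos(3*r)/27 + C

Use integration by parts with u = r**3 + 4*r**2 + 4*r - 4, dv = -sin(3*r) dr, so v = cos(3*r)/3.
Apply parts 3 times (tabular method): alternate signs, differentiate u down to 0, integrate dv up.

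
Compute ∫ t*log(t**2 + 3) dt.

Let u = t**2 + 3, so du = (2*t) dt.
The integral becomes (1/2)·∫ log(u) du; integrate by parts with u′=log(u), dv′=du.

t**2*log(t**2 + 3)/2 - t**2/2 + 3*log(t**2 + 3)/2 + C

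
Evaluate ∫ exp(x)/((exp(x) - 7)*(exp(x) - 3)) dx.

Let u = e^x, du = e^x dx.
The integral becomes ∫ du/((u-3)(u-7)); decompose into partial fractions.

log(exp(x) - 7)/4 - log(exp(x) - 3)/4 + C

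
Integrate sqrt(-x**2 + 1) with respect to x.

x*sqrt(-x**2 + 1)/2 + asin(x)/2 + C

Substitute x = sin(θ), so dx = cos(θ) dθ and the radical becomes sqrt(-x**2 + 1) = cos(θ) by the Pythagorean identity.
Integrate the resulting trig expression in θ, then back-substitute θ = asin(x), sin(θ) = x, cos(θ) = sqrt(-x**2 + 1) (absorbing any constant into C).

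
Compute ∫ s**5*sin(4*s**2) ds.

Let u = s², du = 2s ds; rewrite as (1/2)∫ u^2·sin(4u) du.
Now integrate by parts 2 times.

-s**4*cos(4*s**2)/8 + s**2*sin(4*s**2)/16 + cos(4*s**2)/64 + C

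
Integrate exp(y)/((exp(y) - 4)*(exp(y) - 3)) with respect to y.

log(exp(y) - 4) - log(exp(y) - 3) + C

Let u = e^y, du = e^y dy.
The integral becomes ∫ du/((u-4)(u-3)); decompose into partial fractions.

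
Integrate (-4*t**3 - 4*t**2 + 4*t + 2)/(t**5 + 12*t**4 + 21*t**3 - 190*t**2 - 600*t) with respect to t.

-log(t)/300 - 151*log(t - 4)/1620 - 23362*log(t + 5)/2025 + 349*log(t + 6)/30 - 382/(45*t + 225) + C

Factor the denominator: t*(t - 4)*(t + 5)**2*(t + 6).
Partial-fraction decomposition: 349/(30*(t + 6)) - 23362/(2025*(t + 5)) + 382/(45*(t + 5)**2) - 151/(1620*(t - 4)) - 1/(300*t).
Integrate each term; A/(t−a) gives A·log|t−a|; A/(t−a)² gives −A/(t−a).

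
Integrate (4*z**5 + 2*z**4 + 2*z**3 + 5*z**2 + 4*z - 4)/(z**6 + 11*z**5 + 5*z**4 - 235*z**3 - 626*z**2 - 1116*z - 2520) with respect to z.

14141*log(z - 5)/30624 + 835*log(z + 3)/1248 - 3599*log(z + 6)/165 + 62899*log(z + 7)/2544 - 2156*log(z**2 + 4)/99905 - 5154*atan(z/2)/99905 + C

Factor the denominator: (z - 5)*(z + 3)*(z + 6)*(z + 7)*(z**2 + 4).
Partial-fraction decomposition: -4*(1078*z + 2577)/(99905*(z**2 + 4)) + 62899/(2544*(z + 7)) - 3599/(165*(z + 6)) + 835/(1248*(z + 3)) + 14141/(30624*(z - 5)).
Integrate each term; A/(z−a) gives A·log|z−a|; the (Bz+D)/(z²+p²) term gives a log and an atan.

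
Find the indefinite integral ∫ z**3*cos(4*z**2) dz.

Let u = z², du = 2z dz; rewrite as (1/2)∫ u^1·cos(4u) du.
Now integrate by parts 1 time.

z**2*sin(4*z**2)/8 + cos(4*z**2)/32 + C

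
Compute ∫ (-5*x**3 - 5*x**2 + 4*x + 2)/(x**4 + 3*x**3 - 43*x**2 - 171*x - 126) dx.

Factor the denominator: (x - 7)*(x + 1)*(x + 3)*(x + 6).
Partial-fraction decomposition: -878/(195*(x + 6)) + 4/(3*(x + 3)) + 1/(40*(x + 1)) - 193/(104*(x - 7)).
Integrate each term: A/(x−a) contributes A·log|x−a|.

-193*log(x - 7)/104 + log(x + 1)/40 + 4*log(x + 3)/3 - 878*log(x + 6)/195 + C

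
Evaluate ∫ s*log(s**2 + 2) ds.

Let u = s**2 + 2, so du = (2*s) ds.
The integral becomes (1/2)·∫ log(u) du; integrate by parts with u′=log(u), dv′=du.

s**2*log(s**2 + 2)/2 - s**2/2 + log(s**2 + 2) + C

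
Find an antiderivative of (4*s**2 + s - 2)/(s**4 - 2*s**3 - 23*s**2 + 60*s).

-log(s)/30 + 11*log(s - 4)/6 - 37*log(s - 3)/24 - 31*log(s + 5)/120 + C

Factor the denominator: s*(s - 4)*(s - 3)*(s + 5).
Partial-fraction decomposition: -31/(120*(s + 5)) - 37/(24*(s - 3)) + 11/(6*(s - 4)) - 1/(30*s).
Integrate each term: A/(s−a) contributes A·log|s−a|.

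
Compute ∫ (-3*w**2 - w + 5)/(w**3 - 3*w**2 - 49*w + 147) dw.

Factor the denominator: (w - 7)*(w - 3)*(w + 7).
Partial-fraction decomposition: -27/(28*(w + 7)) + 5/(8*(w - 3)) - 149/(56*(w - 7)).
Integrate each term: A/(w−a) contributes A·log|w−a|.

-149*log(w - 7)/56 + 5*log(w - 3)/8 - 27*log(w + 7)/28 + C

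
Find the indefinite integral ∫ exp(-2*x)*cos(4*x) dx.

exp(-2*x)*sin(4*x)/5 - exp(-2*x)*cos(4*x)/10 + C

Let I denote the integral. Integrate by parts with u = cos(4*x), dv = exp(-2*x) dx, so v = -exp(-2*x)/2: I = -exp(-2*x)*cos(4*x)/2 − 2·∫ exp(-2*x)*sin(4*x) dx.
Apply parts again with u = sin(4*x), dv = exp(-2*x) dx: ∫ exp(-2*x)*sin(4*x) dx = -exp(-2*x)*sin(4*x)/2 + 2·I. Substituting back brings back I: I = exp(-2*x)*sin(4*x) - exp(-2*x)*cos(4*x)/2 − 4·I.
Solving for I: (1 + 4)·I equals the remaining terms, so I = (1/5)·(exp(-2*x)*sin(4*x) - exp(-2*x)*cos(4*x)/2).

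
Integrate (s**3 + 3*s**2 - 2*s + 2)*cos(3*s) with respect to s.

s**3*sin(3*s)/3 + s**2*sin(3*s) + s**2*cos(3*s)/3 - 8*s*sin(3*s)/9 + 2*s*cos(3*s)/3 + 4*sin(3*s)/9 - 8*cos(3*s)/27 + C

Use integration by parts with u = s**3 + 3*s**2 - 2*s + 2, dv = cos(3*s) ds, so v = sin(3*s)/3.
Apply parts 3 times (tabular method): alternate signs, differentiate u down to 0, integrate dv up.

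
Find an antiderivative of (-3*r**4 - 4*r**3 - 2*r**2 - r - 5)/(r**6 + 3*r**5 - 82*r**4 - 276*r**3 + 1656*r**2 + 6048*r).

Factor the denominator: r*(r - 7)*(r - 6)*(r + 4)*(r + 6)**2.
Partial-fraction decomposition: -6523/(32448*(r + 6)) - 3095/(1872*(r + 6)**2) + 109/(352*(r + 4)) + 967/(1728*(r - 6)) - 8685/(13013*(r - 7)) - 5/(6048*r).
Integrate each term; A/(r−a) gives A·log|r−a|; A/(r−a)² gives −A/(r−a).

-5*log(r)/6048 - 8685*log(r - 7)/13013 + 967*log(r - 6)/1728 + 109*log(r + 4)/352 - 6523*log(r + 6)/32448 + 3095/(1872*r + 11232) + C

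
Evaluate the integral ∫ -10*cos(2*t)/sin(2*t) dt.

Let u = sin(2*t), so du = (2*cos(2*t)) dt.
Rewriting, the integral becomes -5·∫ 1/u du = -5·log(u).
Substituting back, u = sin(2*t).

-5*log(sin(2*t)) + C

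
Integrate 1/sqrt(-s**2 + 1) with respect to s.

Substitute s = sin(θ), so ds = cos(θ) dθ and the radical becomes sqrt(-s**2 + 1) = cos(θ) by the Pythagorean identity.
Integrate the resulting trig expression in θ, then back-substitute θ = asin(s), sin(θ) = s, cos(θ) = sqrt(-s**2 + 1) (absorbing any constant into C).

asin(s) + C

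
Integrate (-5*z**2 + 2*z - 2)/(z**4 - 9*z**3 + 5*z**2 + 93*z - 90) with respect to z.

-34*log(z - 6)/9 + 117*log(z - 5)/32 - log(z - 1)/16 + 53*log(z + 3)/288 + C

Factor the denominator: (z - 6)*(z - 5)*(z - 1)*(z + 3).
Partial-fraction decomposition: 53/(288*(z + 3)) - 1/(16*(z - 1)) + 117/(32*(z - 5)) - 34/(9*(z - 6)).
Integrate each term: A/(z−a) contributes A·log|z−a|.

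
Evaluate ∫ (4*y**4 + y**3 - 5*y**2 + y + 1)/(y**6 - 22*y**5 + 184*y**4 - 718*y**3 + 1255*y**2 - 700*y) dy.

Factor the denominator: y*(y - 7)*(y - 5)**2*(y - 4)*(y - 1).
Partial-fraction decomposition: 1/(144*(y - 1)) - 1013/(36*(y - 4)) + 3547/(400*(y - 5)) - 1253/(20*(y - 5)**2) + 4855/(252*(y - 7)) - 1/(700*y).
Integrate each term; A/(y−a) gives A·log|y−a|; A/(y−a)² gives −A/(y−a).

-log(y)/700 + 4855*log(y - 7)/252 + 3547*log(y - 5)/400 - 1013*log(y - 4)/36 + log(y - 1)/144 + 1253/(20*y - 100) + C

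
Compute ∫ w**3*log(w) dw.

w**4*log(w)/4 - w**4/16 + C

Use integration by parts with u = log(w), dv = w**3 dw.
Then du = 1/w dw and v = w**4/4.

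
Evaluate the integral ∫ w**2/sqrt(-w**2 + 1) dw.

-w*sqrt(-w**2 + 1)/2 + asin(w)/2 + C

Substitute w = sin(θ), so dw = cos(θ) dθ and the radical becomes sqrt(-w**2 + 1) = cos(θ) by the Pythagorean identity.
Integrate the resulting trig expression in θ, then back-substitute θ = asin(w), sin(θ) = w, cos(θ) = sqrt(-w**2 + 1) (absorbing any constant into C).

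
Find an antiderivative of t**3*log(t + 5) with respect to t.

Use integration by parts with u = log(t + 5), dv = t**3 dt.
Then du = 1/(t + 5) dt and v = t**4/4.

t**4*log(t + 5)/4 - t**4/16 + 5*t**3/12 - 25*t**2/8 + 125*t/4 - 625*log(t + 5)/4 + C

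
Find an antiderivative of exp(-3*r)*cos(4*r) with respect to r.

4*exp(-3*r)*sin(4*r)/25 - 3*exp(-3*r)*cos(4*r)/25 + C

Let I denote the integral. Integrate by parts with u = cos(4*r), dv = exp(-3*r) dr, so v = -exp(-3*r)/3: I = -exp(-3*r)*cos(4*r)/3 − (4/3)·∫ exp(-3*r)*sin(4*r) dr.
Apply parts again with u = sin(4*r), dv = exp(-3*r) dr: ∫ exp(-3*r)*sin(4*r) dr = -exp(-3*r)*sin(4*r)/3 + (4/3)·I. Substituting back brings back I: I = 4*exp(-3*r)*sin(4*r)/9 - exp(-3*r)*cos(4*r)/3 − (16/9)·I.
Solving for I: (1 + 16/9)·I equals the remaining terms, so I = (9/25)·(4*exp(-3*r)*sin(4*r)/9 - exp(-3*r)*cos(4*r)/3).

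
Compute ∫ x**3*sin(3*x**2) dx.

Let u = x², du = 2x dx; rewrite as (1/2)∫ u^1·sin(3u) du.
Now integrate by parts 1 time.

-x**2*cos(3*x**2)/6 + sin(3*x**2)/18 + C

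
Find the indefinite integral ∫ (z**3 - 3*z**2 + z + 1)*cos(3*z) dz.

z**3*sin(3*z)/3 - z**2*sin(3*z) + z**2*cos(3*z)/3 + z*sin(3*z)/9 - 2*z*cos(3*z)/3 + 5*sin(3*z)/9 + cos(3*z)/27 + C

Use integration by parts with u = z**3 - 3*z**2 + z + 1, dv = cos(3*z) dz, so v = sin(3*z)/3.
Apply parts 3 times (tabular method): alternate signs, differentiate u down to 0, integrate dv up.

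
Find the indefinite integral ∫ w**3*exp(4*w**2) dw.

(4*w**2 - 1)*exp(4*w**2)/32 + C

Let u = w², du = 2w dw; rewrite as (1/2)∫ u^1·exp(4u) du.
Now integrate by parts 1 time.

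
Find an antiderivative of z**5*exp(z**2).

(z**4 - 2*z**2 + 2)*exp(z**2)/2 + C

Let u = z², du = 2z dz; rewrite as (1/2)∫ u^2·exp(1u) du.
Now integrate by parts 2 times.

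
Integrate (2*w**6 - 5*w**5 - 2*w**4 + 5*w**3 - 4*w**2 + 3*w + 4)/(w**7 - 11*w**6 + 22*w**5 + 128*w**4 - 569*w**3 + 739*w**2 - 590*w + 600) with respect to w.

108011*log(w - 5)/109512 + 193*log(w - 3)/280 + log(w - 2)/9 + 2068*log(w + 4)/9639 - 71*log(w**2 + 1)/114920 + 607*atan(w)/57460 - 4973/(468*w - 2340) + C

Factor the denominator: (w - 5)**2*(w - 3)*(w - 2)*(w + 4)*(w**2 + 1).
Partial-fraction decomposition: -(71*w - 607)/(57460*(w**2 + 1)) + 2068/(9639*(w + 4)) + 1/(9*(w - 2)) + 193/(280*(w - 3)) + 108011/(109512*(w - 5)) + 4973/(468*(w - 5)**2).
Integrate each term; A/(w−a) gives A·log|w−a|; the (Bw+D)/(w²+p²) term gives a log and an atan.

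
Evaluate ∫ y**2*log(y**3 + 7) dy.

Let u = y**3 + 7, so du = (3*y**2) dy.
The integral becomes (1/3)·∫ log(u) du; integrate by parts with u′=log(u), dv′=du.

y**3*log(y**3 + 7)/3 - y**3/3 + 7*log(y**3 + 7)/3 + C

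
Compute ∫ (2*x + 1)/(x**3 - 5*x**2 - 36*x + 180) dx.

13*log(x - 6)/12 - log(x - 5) - log(x + 6)/12 + C

Factor the denominator: (x - 6)*(x - 5)*(x + 6).
Partial-fraction decomposition: -1/(12*(x + 6)) - 1/(x - 5) + 13/(12*(x - 6)).
Integrate each term: A/(x−a) contributes A·log|x−a|.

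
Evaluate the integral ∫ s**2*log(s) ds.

s**3*log(s)/3 - s**3/9 + C

Use integration by parts with u = log(s), dv = s**2 ds.
Then du = 1/s ds and v = s**3/3.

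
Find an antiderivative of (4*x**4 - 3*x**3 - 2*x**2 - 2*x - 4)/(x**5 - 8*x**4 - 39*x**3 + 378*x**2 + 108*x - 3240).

Factor the denominator: (x - 6)**2*(x - 5)*(x + 3)*(x + 6).
Partial-fraction decomposition: 721/(594*(x + 6)) - 389/(1944*(x + 3)) + 2061/(88*(x - 5)) - 9931/(486*(x - 6)) + 1112/(27*(x - 6)**2).
Integrate each term; A/(x−a) gives A·log|x−a|; A/(x−a)² gives −A/(x−a).

-9931*log(x - 6)/486 + 2061*log(x - 5)/88 - 389*log(x + 3)/1944 + 721*log(x + 6)/594 - 1112/(27*x - 162) + C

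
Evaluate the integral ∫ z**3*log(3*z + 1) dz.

z**4*log(3*z + 1)/4 - z**4/16 + z**3/36 - z**2/72 + z/108 - log(3*z + 1)/324 + C

Use integration by parts with u = log(3*z + 1), dv = z**3 dz.
Then du = 3/(3*z + 1) dz and v = z**4/4.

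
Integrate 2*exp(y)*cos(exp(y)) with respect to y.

2*sin(exp(y)) + C

Let u = exp(y), so du = (exp(y)) dy.
Rewriting, the integral becomes 2·∫ cos(u) du = 2·sin(u).
Substituting back, u = exp(y).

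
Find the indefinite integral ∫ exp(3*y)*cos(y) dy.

Let I denote the integral. Integrate by parts with u = cos(y), dv = exp(3*y) dy, so v = exp(3*y)/3: I = exp(3*y)*cos(y)/3 + (1/3)·∫ exp(3*y)*sin(y) dy.
Apply parts again with u = sin(y), dv = exp(3*y) dy: ∫ exp(3*y)*sin(y) dy = exp(3*y)*sin(y)/3 − (1/3)·I. Substituting back brings back I: I = exp(3*y)*sin(y)/9 + exp(3*y)*cos(y)/3 − (1/9)·I.
Solving for I: (1 + 1/9)·I equals the remaining terms, so I = (9/10)·(exp(3*y)*sin(y)/9 + exp(3*y)*cos(y)/3).

exp(3*y)*sin(y)/10 + 3*exp(3*y)*cos(y)/10 + C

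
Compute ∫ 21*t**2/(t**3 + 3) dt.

7*log(t**3 + 3) + C

Let u = t**3 + 3, so du = (3*t**2) dt.
Rewriting, the integral becomes 7·∫ 1/u du = 7·log(u).
Substituting back, u = t**3 + 3.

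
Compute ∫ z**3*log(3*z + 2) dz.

Use integration by parts with u = log(3*z + 2), dv = z**3 dz.
Then du = 3/(3*z + 2) dz and v = z**4/4.

z**4*log(3*z + 2)/4 - z**4/16 + z**3/18 - z**2/18 + 2*z/27 - 4*log(3*z + 2)/81 + C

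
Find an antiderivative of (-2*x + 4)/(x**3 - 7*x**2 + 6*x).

Factor the denominator: x*(x - 6)*(x - 1).
Partial-fraction decomposition: -2/(5*(x - 1)) - 4/(15*(x - 6)) + 2/(3*x).
Integrate each term: A/(x−a) contributes A·log|x−a|.

2*log(x)/3 - 4*log(x - 6)/15 - 2*log(x - 1)/5 + C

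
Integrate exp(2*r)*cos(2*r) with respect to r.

Let I denote the integral. Integrate by parts with u = cos(2*r), dv = exp(2*r) dr, so v = exp(2*r)/2: I = exp(2*r)*cos(2*r)/2 + ∫ exp(2*r)*sin(2*r) dr.
Apply parts again with u = sin(2*r), dv = exp(2*r) dr: ∫ exp(2*r)*sin(2*r) dr = exp(2*r)*sin(2*r)/2 − I. Substituting back brings back I: I = exp(2*r)*sin(2*r)/2 + exp(2*r)*cos(2*r)/2 − I.
Solving for I: (1 + 1)·I equals the remaining terms, so I = (1/2)·(exp(2*r)*sin(2*r)/2 + exp(2*r)*cos(2*r)/2).

exp(2*r)*sin(2*r)/4 + exp(2*r)*cos(2*r)/4 + C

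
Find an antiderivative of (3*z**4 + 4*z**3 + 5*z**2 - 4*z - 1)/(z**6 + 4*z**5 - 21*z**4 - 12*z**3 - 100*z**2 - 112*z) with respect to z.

Factor the denominator: z*(z - 4)*(z + 1)*(z + 7)*(z**2 + 4).
Partial-fraction decomposition: -(283*z - 1663)/(5300*(z**2 + 4)) - 6103/(24486*(z + 7)) + 7/(150*(z + 1)) + 1087/(4400*(z - 4)) + 1/(112*z).
Integrate each term; A/(z−a) gives A·log|z−a|; the (Bz+D)/(z²+p²) term gives a log and an atan.

log(z)/112 + 1087*log(z - 4)/4400 + 7*log(z + 1)/150 - 6103*log(z + 7)/24486 - 283*log(z**2 + 4)/10600 + 1663*atan(z/2)/10600 + C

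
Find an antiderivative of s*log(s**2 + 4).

s**2*log(s**2 + 4)/2 - s**2/2 + 2*log(s**2 + 4) + C

Let u = s**2 + 4, so du = (2*s) ds.
The integral becomes (1/2)·∫ log(u) du; integrate by parts with u′=log(u), dv′=du.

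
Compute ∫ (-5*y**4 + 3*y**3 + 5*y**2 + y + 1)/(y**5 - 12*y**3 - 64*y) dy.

Factor the denominator: y*(y - 4)*(y + 4)*(y**2 + 4).
Partial-fraction decomposition: -11*(9*y - 4)/(80*(y**2 + 4)) - 279/(128*(y + 4)) - 1003/(640*(y - 4)) - 1/(64*y).
Integrate each term; A/(y−a) gives A·log|y−a|; the (By+D)/(y²+p²) term gives a log and an atan.

-log(y)/64 - 1003*log(y - 4)/640 - 279*log(y + 4)/128 - 99*log(y**2 + 4)/160 + 11*atan(y/2)/40 + C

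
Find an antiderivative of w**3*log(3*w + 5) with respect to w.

w**4*log(3*w + 5)/4 - w**4/16 + 5*w**3/36 - 25*w**2/72 + 125*w/108 - 625*log(3*w + 5)/324 + C

Use integration by parts with u = log(3*w + 5), dv = w**3 dw.
Then du = 3/(3*w + 5) dw and v = w**4/4.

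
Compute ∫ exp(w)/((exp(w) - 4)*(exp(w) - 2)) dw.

Let u = e^w, du = e^w dw.
The integral becomes ∫ du/((u-2)(u-4)); decompose into partial fractions.

log(exp(w) - 4)/2 - log(exp(w) - 2)/2 + C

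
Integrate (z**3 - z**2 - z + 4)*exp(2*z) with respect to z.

(4*z**3 - 10*z**2 + 6*z + 13)*exp(2*z)/8 + C

Use integration by parts with u = z**3 - z**2 - z + 4, dv = exp(2*z) dz, so v = exp(2*z)/2.
Apply parts 3 times (tabular method): alternate signs, differentiate u down to 0, integrate dv up.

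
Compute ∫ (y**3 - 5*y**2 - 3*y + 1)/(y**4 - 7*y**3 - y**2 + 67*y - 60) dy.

Factor the denominator: (y - 5)*(y - 4)*(y - 1)*(y + 3).
Partial-fraction decomposition: 31/(112*(y + 3)) - 1/(8*(y - 1)) + 9/(7*(y - 4)) - 7/(16*(y - 5)).
Integrate each term: A/(y−a) contributes A·log|y−a|.

-7*log(y - 5)/16 + 9*log(y - 4)/7 - log(y - 1)/8 + 31*log(y + 3)/112 + C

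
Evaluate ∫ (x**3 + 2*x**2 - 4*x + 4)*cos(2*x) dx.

Use integration by parts with u = x**3 + 2*x**2 - 4*x + 4, dv = cos(2*x) dx, so v = sin(2*x)/2.
Apply parts 3 times (tabular method): alternate signs, differentiate u down to 0, integrate dv up.

x**3*sin(2*x)/2 + x**2*sin(2*x) + 3*x**2*cos(2*x)/4 - 11*x*sin(2*x)/4 + x*cos(2*x) + 3*sin(2*x)/2 - 11*cos(2*x)/8 + C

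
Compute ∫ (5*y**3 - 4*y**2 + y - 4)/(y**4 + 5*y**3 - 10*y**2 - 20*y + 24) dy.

Factor the denominator: (y - 2)*(y - 1)*(y + 2)*(y + 6).
Partial-fraction decomposition: 617/(112*(y + 6)) - 31/(24*(y + 2)) + 2/(21*(y - 1)) + 11/(16*(y - 2)).
Integrate each term: A/(y−a) contributes A·log|y−a|.

11*log(y - 2)/16 + 2*log(y - 1)/21 - 31*log(y + 2)/24 + 617*log(y + 6)/112 + C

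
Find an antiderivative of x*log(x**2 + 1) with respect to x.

Let u = x**2 + 1, so du = (2*x) dx.
The integral becomes (1/2)·∫ log(u) du; integrate by parts with u′=log(u), dv′=du.

x**2*log(x**2 + 1)/2 - x**2/2 + log(x**2 + 1)/2 + C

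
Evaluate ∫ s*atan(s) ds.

s**2*atan(s)/2 - s/2 + atan(s)/2 + C

Use integration by parts with u = arctan(s), dv = s ds.
Then du = 1/(s**2 + 1) ds.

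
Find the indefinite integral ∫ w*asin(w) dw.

w**2*asin(w)/2 + w*sqrt(-w**2 + 1)/4 - asin(w)/4 + C

Use integration by parts with u = arcsin(w), dv = w dw.
Then du = 1/sqrt(-w**2 + 1) dw.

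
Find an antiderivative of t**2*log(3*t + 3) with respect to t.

Use integration by parts with u = log(3*t + 3), dv = t**2 dt.
Then du = 3/(3*t + 3) dt and v = t**3/3.

t**3*log(3*t + 3)/3 - t**3/9 + t**2/6 - t/3 + log(t + 1)/3 + C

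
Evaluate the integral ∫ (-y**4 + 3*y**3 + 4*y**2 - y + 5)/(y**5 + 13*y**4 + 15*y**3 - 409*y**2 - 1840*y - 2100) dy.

-505*log(y - 6)/12584 + 17*log(y + 2)/360 + 24797*log(y + 5)/2178 - 1611*log(y + 7)/130 + 445/(33*y + 165) + C

Factor the denominator: (y - 6)*(y + 2)*(y + 5)**2*(y + 7).
Partial-fraction decomposition: -1611/(130*(y + 7)) + 24797/(2178*(y + 5)) - 445/(33*(y + 5)**2) + 17/(360*(y + 2)) - 505/(12584*(y - 6)).
Integrate each term; A/(y−a) gives A·log|y−a|; A/(y−a)² gives −A/(y−a).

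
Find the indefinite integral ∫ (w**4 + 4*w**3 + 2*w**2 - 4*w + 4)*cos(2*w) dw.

Use integration by parts with u = w**4 + 4*w**3 + 2*w**2 - 4*w + 4, dv = cos(2*w) dw, so v = sin(2*w)/2.
Apply parts 4 times (tabular method): alternate signs, differentiate u down to 0, integrate dv up.

w**4*sin(2*w)/2 + 2*w**3*sin(2*w) + w**3*cos(2*w) - w**2*sin(2*w)/2 + 3*w**2*cos(2*w) - 5*w*sin(2*w) - w*cos(2*w)/2 + 9*sin(2*w)/4 - 5*cos(2*w)/2 + C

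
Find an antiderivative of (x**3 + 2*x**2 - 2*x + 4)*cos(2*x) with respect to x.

Use integration by parts with u = x**3 + 2*x**2 - 2*x + 4, dv = cos(2*x) dx, so v = sin(2*x)/2.
Apply parts 3 times (tabular method): alternate signs, differentiate u down to 0, integrate dv up.

x**3*sin(2*x)/2 + x**2*sin(2*x) + 3*x**2*cos(2*x)/4 - 7*x*sin(2*x)/4 + x*cos(2*x) + 3*sin(2*x)/2 - 7*cos(2*x)/8 + C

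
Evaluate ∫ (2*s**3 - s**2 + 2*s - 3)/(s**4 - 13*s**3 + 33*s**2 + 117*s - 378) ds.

Factor the denominator: (s - 7)*(s - 6)*(s - 3)*(s + 3).
Partial-fraction decomposition: 2/(15*(s + 3)) + 2/(3*(s - 3)) - 15/(s - 6) + 81/(5*(s - 7)).
Integrate each term: A/(s−a) contributes A·log|s−a|.

81*log(s - 7)/5 - 15*log(s - 6) + 2*log(s - 3)/3 + 2*log(s + 3)/15 + C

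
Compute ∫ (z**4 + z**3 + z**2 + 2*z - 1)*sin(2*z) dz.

Use integration by parts with u = z**4 + z**3 + z**2 + 2*z - 1, dv = sin(2*z) dz, so v = -cos(2*z)/2.
Apply parts 4 times (tabular method): alternate signs, differentiate u down to 0, integrate dv up.

-z**4*cos(2*z)/2 + z**3*sin(2*z) - z**3*cos(2*z)/2 + 3*z**2*sin(2*z)/4 + z**2*cos(2*z) - z*sin(2*z) - z*cos(2*z)/4 + sin(2*z)/8 + C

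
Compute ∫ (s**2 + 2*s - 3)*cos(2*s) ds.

Use integration by parts with u = s**2 + 2*s - 3, dv = cos(2*s) ds, so v = sin(2*s)/2.
Apply parts 2 times (tabular method): alternate signs, differentiate u down to 0, integrate dv up.

s**2*sin(2*s)/2 + s*sin(2*s) + s*cos(2*s)/2 - 7*sin(2*s)/4 + cos(2*s)/2 + C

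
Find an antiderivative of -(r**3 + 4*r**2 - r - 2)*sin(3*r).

Use integration by parts with u = r**3 + 4*r**2 - r - 2, dv = -sin(3*r) dr, so v = cos(3*r)/3.
Apply parts 3 times (tabular method): alternate signs, differentiate u down to 0, integrate dv up.

r**3*cos(3*r)/3 - r**2*sin(3*r)/3 + 4*r**2*cos(3*r)/3 - 8*r*sin(3*r)/9 - 5*r*cos(3*r)/9 + 5*sin(3*r)/27 - 26*cos(3*r)/27 + C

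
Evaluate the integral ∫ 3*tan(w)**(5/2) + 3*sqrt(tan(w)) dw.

Let u = tan(w), so du = (tan(w)**2 + 1) dw.
Rewriting, the integral becomes 3·∫ √u du = 3·(2/3)u^(3/2).
Substituting back, u = tan(w).

2*tan(w)**(3/2) + C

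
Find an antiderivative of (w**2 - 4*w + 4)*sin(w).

Use integration by parts with u = w**2 - 4*w + 4, dv = sin(w) dw, so v = -cos(w).
Apply parts 2 times (tabular method): alternate signs, differentiate u down to 0, integrate dv up.

-w**2*cos(w) + 2*w*sin(w) + 4*w*cos(w) - 4*sin(w) - 2*cos(w) + C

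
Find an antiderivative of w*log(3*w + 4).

Use integration by parts with u = log(3*w + 4), dv = w dw.
Then du = 3/(3*w + 4) dw and v = w**2/2.

w**2*log(3*w + 4)/2 - w**2/4 + 2*w/3 - 8*log(3*w + 4)/9 + C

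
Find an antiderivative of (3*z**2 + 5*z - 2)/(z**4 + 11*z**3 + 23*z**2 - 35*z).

Factor the denominator: z*(z - 1)*(z + 5)*(z + 7).
Partial-fraction decomposition: -55/(56*(z + 7)) + 4/(5*(z + 5)) + 1/(8*(z - 1)) + 2/(35*z).
Integrate each term: A/(z−a) contributes A·log|z−a|.

2*log(z)/35 + log(z - 1)/8 + 4*log(z + 5)/5 - 55*log(z + 7)/56 + C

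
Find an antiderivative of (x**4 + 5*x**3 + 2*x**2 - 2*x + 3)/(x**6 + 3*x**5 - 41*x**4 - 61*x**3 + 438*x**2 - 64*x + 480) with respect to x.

Factor the denominator: (x - 4)**2*(x + 5)*(x + 6)*(x**2 + 1).
Partial-fraction decomposition: -(3527*x - 1515)/(278018*(x**2 + 1)) - 303/(3700*(x + 6)) + 7/(234*(x + 5)) + 16819/(260100*(x - 4)) + 67/(170*(x - 4)**2).
Integrate each term; A/(x−a) gives A·log|x−a|; the (Bx+D)/(x²+p²) term gives a log and an atan.

16819*log(x - 4)/260100 + 7*log(x + 5)/234 - 303*log(x + 6)/3700 - 3527*log(x**2 + 1)/556036 + 1515*atan(x)/278018 - 67/(170*x - 680) + C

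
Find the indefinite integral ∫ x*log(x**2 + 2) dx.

x**2*log(x**2 + 2)/2 - x**2/2 + log(x**2 + 2) + C

Let u = x**2 + 2, so du = (2*x) dx.
The integral becomes (1/2)·∫ log(u) du; integrate by parts with u′=log(u), dv′=du.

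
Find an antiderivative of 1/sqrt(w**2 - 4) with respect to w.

Substitute w = 2·sec(θ), so dw = 2·sec(θ)*tan(θ) dθ and the radical becomes sqrt(w**2 - 4) = 2·tan(θ) by the Pythagorean identity.
Integrate the resulting trig expression in θ, then back-substitute sec(θ) = w/2, tan(θ) = sqrt(w**2 - 4)/2 (absorbing any constant into C).

log(w + sqrt(w**2 - 4)) + C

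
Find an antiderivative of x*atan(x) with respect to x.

Use integration by parts with u = arctan(x), dv = x dx.
Then du = 1/(x**2 + 1) dx.

x**2*atan(x)/2 - x/2 + atan(x)/2 + C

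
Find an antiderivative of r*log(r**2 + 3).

r**2*log(r**2 + 3)/2 - r**2/2 + 3*log(r**2 + 3)/2 + C

Let u = r**2 + 3, so du = (2*r) dr.
The integral becomes (1/2)·∫ log(u) du; integrate by parts with u′=log(u), dv′=du.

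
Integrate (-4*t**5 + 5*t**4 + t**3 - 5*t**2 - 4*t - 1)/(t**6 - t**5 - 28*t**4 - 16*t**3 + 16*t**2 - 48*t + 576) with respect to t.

-24613*log(t - 6)/14400 + 23*log(t - 2)/320 + 1316*log(t + 3)/585 - 1749*log(t + 4)/400 - 2493*log(t**2 + 4)/20800 + 963*atan(t/2)/5200 + C

Factor the denominator: (t - 6)*(t - 2)*(t + 3)*(t + 4)*(t**2 + 4).
Partial-fraction decomposition: -9*(277*t - 428)/(10400*(t**2 + 4)) - 1749/(400*(t + 4)) + 1316/(585*(t + 3)) + 23/(320*(t - 2)) - 24613/(14400*(t - 6)).
Integrate each term; A/(t−a) gives A·log|t−a|; the (Bt+D)/(t²+p²) term gives a log and an atan.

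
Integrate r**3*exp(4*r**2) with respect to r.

(4*r**2 - 1)*exp(4*r**2)/32 + C

Let u = r², du = 2r dr; rewrite as (1/2)∫ u^1·exp(4u) du.
Now integrate by parts 1 time.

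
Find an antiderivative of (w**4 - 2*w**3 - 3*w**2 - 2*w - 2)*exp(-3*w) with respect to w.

(-27*w**4 + 18*w**3 + 99*w**2 + 120*w + 94)*exp(-3*w)/81 + C

Use integration by parts with u = w**4 - 2*w**3 - 3*w**2 - 2*w - 2, dv = exp(-3*w) dw, so v = -exp(-3*w)/3.
Apply parts 4 times (tabular method): alternate signs, differentiate u down to 0, integrate dv up.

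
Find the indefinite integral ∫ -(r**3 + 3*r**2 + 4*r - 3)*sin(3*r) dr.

Use integration by parts with u = r**3 + 3*r**2 + 4*r - 3, dv = -sin(3*r) dr, so v = cos(3*r)/3.
Apply parts 3 times (tabular method): alternate signs, differentiate u down to 0, integrate dv up.

r**3*cos(3*r)/3 - r**2*sin(3*r)/3 + r**2*cos(3*r) - 2*r*sin(3*r)/3 + 10*r*cos(3*r)/9 - 10*sin(3*r)/27 - 11*cos(3*r)/9 + C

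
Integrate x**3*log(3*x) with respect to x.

Use integration by parts with u = log(3*x), dv = x**3 dx.
Then du = 1/x dx and v = x**4/4.

x**4*(log(x) + log(3))/4 - x**4/16 + C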